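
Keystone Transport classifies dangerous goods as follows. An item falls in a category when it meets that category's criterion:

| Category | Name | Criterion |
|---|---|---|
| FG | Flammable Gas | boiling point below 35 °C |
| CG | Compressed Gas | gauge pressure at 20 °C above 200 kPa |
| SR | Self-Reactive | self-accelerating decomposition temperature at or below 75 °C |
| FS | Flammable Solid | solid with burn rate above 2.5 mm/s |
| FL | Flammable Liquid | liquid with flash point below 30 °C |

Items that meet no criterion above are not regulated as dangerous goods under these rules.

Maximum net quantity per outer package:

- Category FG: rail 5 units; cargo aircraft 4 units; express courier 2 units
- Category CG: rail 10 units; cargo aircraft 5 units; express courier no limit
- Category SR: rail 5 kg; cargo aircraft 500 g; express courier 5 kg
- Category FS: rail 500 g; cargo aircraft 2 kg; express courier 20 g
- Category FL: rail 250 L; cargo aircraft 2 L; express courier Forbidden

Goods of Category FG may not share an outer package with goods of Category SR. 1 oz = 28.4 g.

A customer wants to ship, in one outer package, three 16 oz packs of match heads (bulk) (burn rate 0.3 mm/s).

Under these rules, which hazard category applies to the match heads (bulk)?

burn rate 0.3 mm/s is not above 2.5 mm/s, so Category FS does not apply.
No criterion is met, so the item is not regulated.

Not regulated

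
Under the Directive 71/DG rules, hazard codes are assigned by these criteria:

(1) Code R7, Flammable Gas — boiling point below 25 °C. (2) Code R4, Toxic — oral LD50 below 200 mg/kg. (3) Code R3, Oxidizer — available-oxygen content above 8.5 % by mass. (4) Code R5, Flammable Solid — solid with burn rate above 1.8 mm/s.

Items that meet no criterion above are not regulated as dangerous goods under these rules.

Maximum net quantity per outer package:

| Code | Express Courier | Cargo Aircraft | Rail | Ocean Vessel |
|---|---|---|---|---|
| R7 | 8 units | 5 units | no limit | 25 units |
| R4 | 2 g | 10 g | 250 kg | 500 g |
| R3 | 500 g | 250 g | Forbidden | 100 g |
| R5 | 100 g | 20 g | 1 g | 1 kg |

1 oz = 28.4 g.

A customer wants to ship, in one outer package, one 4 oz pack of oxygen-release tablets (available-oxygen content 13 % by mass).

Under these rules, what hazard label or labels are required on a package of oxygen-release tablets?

Code R3

With available-oxygen content 13 % by mass (> 8.5 % by mass), the oxygen-release tablets fall in Code R3.
Only the Code R3 label is required.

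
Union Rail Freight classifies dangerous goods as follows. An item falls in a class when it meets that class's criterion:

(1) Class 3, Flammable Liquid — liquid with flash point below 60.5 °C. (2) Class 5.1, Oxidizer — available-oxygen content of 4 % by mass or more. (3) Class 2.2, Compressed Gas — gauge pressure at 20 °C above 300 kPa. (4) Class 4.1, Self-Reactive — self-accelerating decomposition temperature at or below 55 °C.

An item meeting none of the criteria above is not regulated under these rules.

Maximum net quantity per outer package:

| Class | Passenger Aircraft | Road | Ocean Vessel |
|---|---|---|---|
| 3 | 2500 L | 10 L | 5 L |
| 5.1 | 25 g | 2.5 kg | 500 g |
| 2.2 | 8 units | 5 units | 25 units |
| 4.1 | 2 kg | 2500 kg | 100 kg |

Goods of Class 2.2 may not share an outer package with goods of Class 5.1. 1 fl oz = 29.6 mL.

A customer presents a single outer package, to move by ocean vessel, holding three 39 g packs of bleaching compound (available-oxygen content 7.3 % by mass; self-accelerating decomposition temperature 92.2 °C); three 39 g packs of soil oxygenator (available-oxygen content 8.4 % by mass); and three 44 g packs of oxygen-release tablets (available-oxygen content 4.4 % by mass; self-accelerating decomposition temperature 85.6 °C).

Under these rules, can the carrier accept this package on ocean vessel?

Yes

With available-oxygen content 7.3 % by mass (≥ 4 % by mass), the bleaching compound falls in Class 5.1.
Available-oxygen content 8.4 % by mass meets the Class 5.1 criterion (Oxidizer), so the soil oxygenator is Class 5.1.
The oxygen-release tablets have available-oxygen content 4.4 % by mass, which is ≥ 4 % by mass, so they are Class 5.1 (Oxidizer).
Class 5.1 net quantity: (three 39 g packs = 117 g) + (three 39 g packs = 117 g) + (three 44 g packs = 132 g) = 366 g.
That is within the Class 5.1 ocean vessel limit of 500 g.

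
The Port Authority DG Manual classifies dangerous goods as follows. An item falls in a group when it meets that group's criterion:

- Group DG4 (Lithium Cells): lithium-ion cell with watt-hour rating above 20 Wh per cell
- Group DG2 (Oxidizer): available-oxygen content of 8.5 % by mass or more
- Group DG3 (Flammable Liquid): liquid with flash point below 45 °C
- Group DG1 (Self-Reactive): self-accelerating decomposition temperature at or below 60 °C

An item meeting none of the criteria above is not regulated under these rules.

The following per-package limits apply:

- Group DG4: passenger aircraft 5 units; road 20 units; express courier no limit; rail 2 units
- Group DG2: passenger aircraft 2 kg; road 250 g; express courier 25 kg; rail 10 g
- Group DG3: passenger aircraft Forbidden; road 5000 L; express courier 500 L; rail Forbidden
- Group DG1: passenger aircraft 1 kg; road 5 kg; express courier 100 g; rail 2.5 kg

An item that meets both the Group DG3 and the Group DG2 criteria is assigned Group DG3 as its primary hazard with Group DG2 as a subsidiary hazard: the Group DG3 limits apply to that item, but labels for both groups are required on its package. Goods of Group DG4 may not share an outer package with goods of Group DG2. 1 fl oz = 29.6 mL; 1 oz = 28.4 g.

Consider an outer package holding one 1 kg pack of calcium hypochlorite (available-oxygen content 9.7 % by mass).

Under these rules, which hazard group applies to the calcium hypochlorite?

Calcium hypochlorite: available-oxygen content 9.7 % by mass ≥ 8.5 % by mass → Group DG2 (Oxidizer).

Group DG2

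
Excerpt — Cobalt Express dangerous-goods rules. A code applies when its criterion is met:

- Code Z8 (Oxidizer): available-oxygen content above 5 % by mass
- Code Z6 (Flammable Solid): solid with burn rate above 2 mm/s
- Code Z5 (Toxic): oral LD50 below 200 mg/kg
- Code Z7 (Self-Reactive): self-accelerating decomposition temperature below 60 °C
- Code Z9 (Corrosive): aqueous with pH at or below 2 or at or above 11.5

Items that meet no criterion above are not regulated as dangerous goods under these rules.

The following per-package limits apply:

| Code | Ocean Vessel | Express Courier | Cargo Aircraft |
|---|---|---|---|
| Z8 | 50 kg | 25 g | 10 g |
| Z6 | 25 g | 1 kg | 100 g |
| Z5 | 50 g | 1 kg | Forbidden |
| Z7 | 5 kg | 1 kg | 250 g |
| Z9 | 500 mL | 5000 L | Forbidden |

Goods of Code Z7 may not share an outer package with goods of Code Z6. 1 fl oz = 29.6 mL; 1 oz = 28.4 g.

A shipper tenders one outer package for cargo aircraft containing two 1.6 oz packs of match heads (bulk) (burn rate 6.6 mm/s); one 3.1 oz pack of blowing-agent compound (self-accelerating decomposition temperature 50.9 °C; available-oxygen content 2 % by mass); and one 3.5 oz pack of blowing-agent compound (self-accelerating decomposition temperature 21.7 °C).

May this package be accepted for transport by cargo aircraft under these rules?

No

The match heads (bulk) have burn rate 6.6 mm/s, which is > 2 mm/s, so they are Code Z6 (Flammable Solid).
Self-accelerating decomposition temperature 50.9 °C meets the Code Z7 criterion (Self-Reactive), so the blowing-agent compound is Code Z7.
With self-accelerating decomposition temperature 21.7 °C (< 60 °C), the blowing-agent compound falls in Code Z7.
Code Z7 net quantity: (one 3.1 oz pack = 88.04 g) + (one 3.5 oz pack = 99.4 g) = 187.44 g.
187.44 g is within the cargo aircraft limit of 250 g for Code Z7.
Code Z6 quantity: two 1.6 oz packs = 90.88 g.
That is within the Code Z6 cargo aircraft limit of 100 g.
Code Z7 and Code Z6 may not share an outer package.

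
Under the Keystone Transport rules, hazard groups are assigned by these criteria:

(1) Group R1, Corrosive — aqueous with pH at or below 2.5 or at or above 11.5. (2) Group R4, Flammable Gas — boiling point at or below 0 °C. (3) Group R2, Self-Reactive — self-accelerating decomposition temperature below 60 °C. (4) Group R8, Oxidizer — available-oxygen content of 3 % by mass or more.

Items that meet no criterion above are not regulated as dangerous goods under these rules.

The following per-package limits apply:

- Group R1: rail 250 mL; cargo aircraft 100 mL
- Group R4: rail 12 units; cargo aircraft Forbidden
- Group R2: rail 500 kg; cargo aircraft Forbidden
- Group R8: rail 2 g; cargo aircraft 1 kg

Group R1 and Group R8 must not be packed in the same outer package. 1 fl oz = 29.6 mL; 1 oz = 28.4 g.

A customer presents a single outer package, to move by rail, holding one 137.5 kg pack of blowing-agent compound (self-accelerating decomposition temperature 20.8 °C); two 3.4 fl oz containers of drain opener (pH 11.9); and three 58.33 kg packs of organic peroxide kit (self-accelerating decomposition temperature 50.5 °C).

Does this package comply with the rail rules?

The blowing-agent compound has self-accelerating decomposition temperature 20.8 °C, which is < 60 °C, so it is Group R2 (Self-Reactive).
pH 11.9 meets the Group R1 criterion (Corrosive), so the drain opener is Group R1.
Self-accelerating decomposition temperature 50.5 °C meets the Group R2 criterion (Self-Reactive), so the organic peroxide kit is Group R2.
Group R2 net quantity: 137.5 kg + (three 58.33 kg packs = 174.99 kg) = 312.49 kg.
That is within the Group R2 rail limit of 500 kg.
Group R1 quantity: two 3.4 fl oz containers = 201.28 mL.
That is within the Group R1 rail limit of 250 mL.
The segregation rule (Group R1 with Group R8) does not apply to Group R2 with Group R1.
Every hazard group is within its rail limit and no segregation rule is violated.

Yes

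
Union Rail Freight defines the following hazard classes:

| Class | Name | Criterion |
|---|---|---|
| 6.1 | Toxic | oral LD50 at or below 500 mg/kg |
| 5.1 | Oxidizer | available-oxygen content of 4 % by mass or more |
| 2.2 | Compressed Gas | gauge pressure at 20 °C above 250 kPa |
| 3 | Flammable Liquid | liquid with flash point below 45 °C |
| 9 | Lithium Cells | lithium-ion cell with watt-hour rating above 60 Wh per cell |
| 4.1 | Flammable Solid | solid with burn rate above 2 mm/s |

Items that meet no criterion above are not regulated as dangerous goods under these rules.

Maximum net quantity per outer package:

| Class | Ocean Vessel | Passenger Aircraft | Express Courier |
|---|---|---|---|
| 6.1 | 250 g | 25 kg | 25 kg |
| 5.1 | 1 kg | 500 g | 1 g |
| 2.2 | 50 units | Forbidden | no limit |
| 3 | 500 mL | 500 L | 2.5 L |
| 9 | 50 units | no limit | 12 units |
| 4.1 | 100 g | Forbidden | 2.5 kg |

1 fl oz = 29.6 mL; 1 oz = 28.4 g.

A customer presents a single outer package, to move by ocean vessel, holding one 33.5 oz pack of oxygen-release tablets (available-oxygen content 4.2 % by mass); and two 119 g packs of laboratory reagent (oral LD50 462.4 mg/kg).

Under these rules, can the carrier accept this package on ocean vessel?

The oxygen-release tablets have available-oxygen content 4.2 % by mass, which is ≥ 4 % by mass, so they are Class 5.1 (Oxidizer).
Oral LD50 462.4 mg/kg meets the Class 6.1 criterion (Toxic), so the laboratory reagent is Class 6.1.
Class 5.1 quantity: one 33.5 oz pack = 951.4 g.
That is within the Class 5.1 ocean vessel limit of 1 kg.
Class 6.1 quantity: two 119 g packs = 238 g.
238 g ≤ 250 g (ocean vessel limit, Class 6.1) — within limit.
Every hazard class is within its ocean vessel limit and no segregation rule is violated.

Yes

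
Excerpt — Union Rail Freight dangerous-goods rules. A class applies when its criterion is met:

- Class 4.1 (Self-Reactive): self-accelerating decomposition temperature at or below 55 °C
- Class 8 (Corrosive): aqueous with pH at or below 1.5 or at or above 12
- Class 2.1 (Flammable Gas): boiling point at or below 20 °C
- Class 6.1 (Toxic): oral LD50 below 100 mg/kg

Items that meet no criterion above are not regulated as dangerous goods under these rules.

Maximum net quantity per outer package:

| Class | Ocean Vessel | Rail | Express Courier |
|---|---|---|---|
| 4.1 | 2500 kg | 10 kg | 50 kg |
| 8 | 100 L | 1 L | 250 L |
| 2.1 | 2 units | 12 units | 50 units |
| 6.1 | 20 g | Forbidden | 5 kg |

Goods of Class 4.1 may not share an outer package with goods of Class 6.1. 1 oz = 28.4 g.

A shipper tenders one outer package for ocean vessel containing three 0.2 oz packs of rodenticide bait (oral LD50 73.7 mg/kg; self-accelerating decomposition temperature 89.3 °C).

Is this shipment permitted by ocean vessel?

Yes

With oral LD50 73.7 mg/kg (< 100 mg/kg), the rodenticide bait falls in Class 6.1.
Class 6.1 quantity: three 0.2 oz packs = 17.04 g.
That is within the Class 6.1 ocean vessel limit of 20 g.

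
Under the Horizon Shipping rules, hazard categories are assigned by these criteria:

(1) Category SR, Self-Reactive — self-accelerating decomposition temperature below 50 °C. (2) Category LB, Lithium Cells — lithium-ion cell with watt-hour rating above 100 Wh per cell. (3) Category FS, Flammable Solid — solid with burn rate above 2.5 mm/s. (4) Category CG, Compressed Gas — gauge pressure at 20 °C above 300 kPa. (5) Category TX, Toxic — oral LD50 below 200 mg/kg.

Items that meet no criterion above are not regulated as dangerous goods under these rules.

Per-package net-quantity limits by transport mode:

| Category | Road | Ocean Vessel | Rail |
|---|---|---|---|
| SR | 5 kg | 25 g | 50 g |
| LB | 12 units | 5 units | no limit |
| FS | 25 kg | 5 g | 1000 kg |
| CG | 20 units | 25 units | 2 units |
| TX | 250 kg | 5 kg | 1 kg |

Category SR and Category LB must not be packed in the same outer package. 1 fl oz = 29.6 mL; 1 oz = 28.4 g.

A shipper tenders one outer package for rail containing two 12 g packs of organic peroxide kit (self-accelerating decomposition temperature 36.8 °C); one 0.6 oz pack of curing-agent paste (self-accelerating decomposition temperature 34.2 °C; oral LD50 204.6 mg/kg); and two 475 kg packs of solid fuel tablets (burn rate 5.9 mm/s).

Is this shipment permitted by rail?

Organic peroxide kit: self-accelerating decomposition temperature 36.8 °C < 50 °C → Category SR (Self-Reactive).
The curing-agent paste has self-accelerating decomposition temperature 34.2 °C, which is < 50 °C, so it is Category SR (Self-Reactive).
The solid fuel tablets have burn rate 5.9 mm/s, which is > 2.5 mm/s, so they are Category FS (Flammable Solid).
Category SR net quantity: (two 12 g packs = 24 g) + (one 0.6 oz pack = 17.04 g) = 41.04 g.
41.04 g ≤ 50 g (rail limit, Category SR) — within limit.
Category FS quantity: two 475 kg packs = 950 kg.
That is within the Category FS rail limit of 1000 kg.
The segregation rule (Category SR with Category LB) does not apply to Category SR with Category FS.
Every hazard category is within its rail limit and no segregation rule is violated.

Yes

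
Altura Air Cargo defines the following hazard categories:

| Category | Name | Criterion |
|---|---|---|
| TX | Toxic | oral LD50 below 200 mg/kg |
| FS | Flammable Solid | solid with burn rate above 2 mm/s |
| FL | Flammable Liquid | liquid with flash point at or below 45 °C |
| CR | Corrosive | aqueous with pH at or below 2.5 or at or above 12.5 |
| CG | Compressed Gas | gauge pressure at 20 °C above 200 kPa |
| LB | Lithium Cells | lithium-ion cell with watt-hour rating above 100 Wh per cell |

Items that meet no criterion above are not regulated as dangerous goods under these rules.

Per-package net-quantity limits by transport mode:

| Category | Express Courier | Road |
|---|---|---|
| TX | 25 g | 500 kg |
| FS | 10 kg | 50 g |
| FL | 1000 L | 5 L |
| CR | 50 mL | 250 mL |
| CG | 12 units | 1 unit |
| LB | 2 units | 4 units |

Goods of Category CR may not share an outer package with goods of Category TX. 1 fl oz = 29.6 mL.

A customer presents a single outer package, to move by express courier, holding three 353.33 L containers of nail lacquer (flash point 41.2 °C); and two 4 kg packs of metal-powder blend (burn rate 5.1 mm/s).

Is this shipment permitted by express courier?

The nail lacquer has flash point 41.2 °C, which is ≤ 45 °C, so it is Category FL (Flammable Liquid).
Burn rate 5.1 mm/s meets the Category FS criterion (Flammable Solid), so the metal-powder blend is Category FS.
Category FS quantity: two 4 kg packs = 8 kg.
That is within the Category FS express courier limit of 10 kg.
Category FL quantity: three 353.33 L containers = 1059.99 L.
1059.99 L > 1000 L (express courier limit, Category FL) — over the limit.
The segregation rule (Category CR with Category TX) does not apply to Category FS with Category FL.

No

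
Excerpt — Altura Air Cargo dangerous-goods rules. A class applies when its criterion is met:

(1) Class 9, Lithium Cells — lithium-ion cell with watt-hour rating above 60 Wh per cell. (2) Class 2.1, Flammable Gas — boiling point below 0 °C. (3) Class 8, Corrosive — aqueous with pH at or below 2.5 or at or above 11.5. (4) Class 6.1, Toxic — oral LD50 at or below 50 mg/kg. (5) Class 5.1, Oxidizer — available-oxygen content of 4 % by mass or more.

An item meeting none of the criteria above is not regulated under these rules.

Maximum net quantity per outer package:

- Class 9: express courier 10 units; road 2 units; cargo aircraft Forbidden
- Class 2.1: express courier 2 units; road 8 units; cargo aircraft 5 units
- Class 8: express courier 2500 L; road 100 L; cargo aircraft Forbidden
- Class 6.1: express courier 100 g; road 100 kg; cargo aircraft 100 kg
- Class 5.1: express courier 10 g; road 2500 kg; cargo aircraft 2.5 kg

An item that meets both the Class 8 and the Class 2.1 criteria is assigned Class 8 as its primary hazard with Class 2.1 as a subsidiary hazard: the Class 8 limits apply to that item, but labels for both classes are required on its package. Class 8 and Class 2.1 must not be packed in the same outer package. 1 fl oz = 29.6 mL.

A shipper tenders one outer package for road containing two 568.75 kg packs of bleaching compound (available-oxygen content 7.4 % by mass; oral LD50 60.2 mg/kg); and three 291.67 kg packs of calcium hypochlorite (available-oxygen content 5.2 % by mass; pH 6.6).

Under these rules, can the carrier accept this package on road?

Bleaching compound: available-oxygen content 7.4 % by mass ≥ 4 % by mass → Class 5.1 (Oxidizer).
Available-oxygen content 5.2 % by mass meets the Class 5.1 criterion (Oxidizer), so the calcium hypochlorite is Class 5.1.
Total Class 5.1: (two 568.75 kg packs = 1137.5 kg) + (three 291.67 kg packs = 875.01 kg) = 2012.51 kg.
2012.51 kg ≤ 2500 kg (road limit, Class 5.1) — within limit.

Yes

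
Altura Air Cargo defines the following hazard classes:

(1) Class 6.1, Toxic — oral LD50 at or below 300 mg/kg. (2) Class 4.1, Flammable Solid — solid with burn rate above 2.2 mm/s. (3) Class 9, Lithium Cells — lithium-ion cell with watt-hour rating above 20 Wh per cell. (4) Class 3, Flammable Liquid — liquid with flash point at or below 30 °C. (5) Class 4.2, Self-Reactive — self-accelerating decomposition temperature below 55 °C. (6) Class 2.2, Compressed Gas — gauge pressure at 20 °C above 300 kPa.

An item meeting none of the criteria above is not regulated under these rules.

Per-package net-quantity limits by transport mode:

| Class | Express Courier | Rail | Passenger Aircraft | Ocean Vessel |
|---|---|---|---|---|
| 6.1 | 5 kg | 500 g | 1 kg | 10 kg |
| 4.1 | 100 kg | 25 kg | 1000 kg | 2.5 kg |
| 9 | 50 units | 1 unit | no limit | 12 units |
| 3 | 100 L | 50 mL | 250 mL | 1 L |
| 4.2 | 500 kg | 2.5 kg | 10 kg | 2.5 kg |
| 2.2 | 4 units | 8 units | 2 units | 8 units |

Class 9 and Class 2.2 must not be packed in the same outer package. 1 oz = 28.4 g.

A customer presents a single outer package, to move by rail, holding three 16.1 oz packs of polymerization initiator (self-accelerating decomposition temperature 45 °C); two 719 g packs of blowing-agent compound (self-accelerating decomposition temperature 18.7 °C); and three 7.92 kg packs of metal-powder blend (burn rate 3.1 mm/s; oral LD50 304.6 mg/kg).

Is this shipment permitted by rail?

With self-accelerating decomposition temperature 45 °C (< 55 °C), the polymerization initiator falls in Class 4.2.
Self-accelerating decomposition temperature 18.7 °C meets the Class 4.2 criterion (Self-Reactive), so the blowing-agent compound is Class 4.2.
The metal-powder blend has burn rate 3.1 mm/s, which is > 2.2 mm/s, so it is Class 4.1 (Flammable Solid).
Class 4.2 net quantity: (three 16.1 oz packs = 1371.72 g) + (two 719 g packs = 1.438 kg) = 2809.72 g.
2809.72 g > 2.5 kg (rail limit, Class 4.2) — over the limit.
Class 4.1 quantity: three 7.92 kg packs = 23.76 kg.
23.76 kg ≤ 25 kg (rail limit, Class 4.1) — within limit.
The segregation rule (Class 9 with Class 2.2) does not apply to Class 4.2 with Class 4.1.

No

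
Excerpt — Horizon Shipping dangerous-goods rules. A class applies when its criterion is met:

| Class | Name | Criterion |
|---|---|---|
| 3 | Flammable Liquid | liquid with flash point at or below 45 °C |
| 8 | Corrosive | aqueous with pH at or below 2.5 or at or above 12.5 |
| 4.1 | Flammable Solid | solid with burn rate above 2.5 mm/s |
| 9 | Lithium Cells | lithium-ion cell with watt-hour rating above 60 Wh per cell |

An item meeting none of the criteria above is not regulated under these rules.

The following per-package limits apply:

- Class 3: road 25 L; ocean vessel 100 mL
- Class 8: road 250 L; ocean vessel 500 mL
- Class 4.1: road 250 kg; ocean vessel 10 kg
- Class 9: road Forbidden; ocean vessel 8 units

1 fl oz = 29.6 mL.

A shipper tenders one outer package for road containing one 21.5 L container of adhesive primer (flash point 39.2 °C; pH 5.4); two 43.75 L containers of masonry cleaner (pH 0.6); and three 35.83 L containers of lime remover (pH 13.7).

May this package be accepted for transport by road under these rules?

Adhesive primer: flash point 39.2 °C ≤ 45 °C → Class 3 (Flammable Liquid).
Masonry cleaner: pH 0.6 ≤ 2.5 → Class 8 (Corrosive).
With pH 13.7 (≥ 12.5), the lime remover falls in Class 8.
Class 8 net quantity: (two 43.75 L containers = 87.5 L) + (three 35.83 L containers = 107.49 L) = 194.99 L.
194.99 L is within the road limit of 250 L for Class 8.
Class 3 quantity: 21.5 L.
21.5 L is within the road limit of 25 L for Class 3.
Every hazard class is within its road limit and no segregation rule is violated.

Yes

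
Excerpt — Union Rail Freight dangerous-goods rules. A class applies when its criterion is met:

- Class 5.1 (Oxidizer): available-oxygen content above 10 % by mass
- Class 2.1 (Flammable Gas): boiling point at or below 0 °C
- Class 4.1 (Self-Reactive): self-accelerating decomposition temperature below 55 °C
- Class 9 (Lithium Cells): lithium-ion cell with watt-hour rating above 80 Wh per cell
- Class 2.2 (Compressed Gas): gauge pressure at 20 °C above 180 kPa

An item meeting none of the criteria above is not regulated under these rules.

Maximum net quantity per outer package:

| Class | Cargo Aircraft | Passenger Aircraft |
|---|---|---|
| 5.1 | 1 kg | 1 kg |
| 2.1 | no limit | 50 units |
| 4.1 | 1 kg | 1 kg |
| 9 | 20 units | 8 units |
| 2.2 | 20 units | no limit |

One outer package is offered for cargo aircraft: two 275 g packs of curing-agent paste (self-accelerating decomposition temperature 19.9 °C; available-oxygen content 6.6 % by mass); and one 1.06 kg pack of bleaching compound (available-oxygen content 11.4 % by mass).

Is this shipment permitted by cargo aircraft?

With self-accelerating decomposition temperature 19.9 °C (< 55 °C), the curing-agent paste falls in Class 4.1.
The bleaching compound has available-oxygen content 11.4 % by mass, which is > 10 % by mass, so it is Class 5.1 (Oxidizer).
Class 5.1 quantity: 1.06 kg.
1.06 kg exceeds the cargo aircraft limit of 1 kg for Class 5.1.
Class 4.1 quantity: two 275 g packs = 550 g.
That is within the Class 4.1 cargo aircraft limit of 1 kg.

No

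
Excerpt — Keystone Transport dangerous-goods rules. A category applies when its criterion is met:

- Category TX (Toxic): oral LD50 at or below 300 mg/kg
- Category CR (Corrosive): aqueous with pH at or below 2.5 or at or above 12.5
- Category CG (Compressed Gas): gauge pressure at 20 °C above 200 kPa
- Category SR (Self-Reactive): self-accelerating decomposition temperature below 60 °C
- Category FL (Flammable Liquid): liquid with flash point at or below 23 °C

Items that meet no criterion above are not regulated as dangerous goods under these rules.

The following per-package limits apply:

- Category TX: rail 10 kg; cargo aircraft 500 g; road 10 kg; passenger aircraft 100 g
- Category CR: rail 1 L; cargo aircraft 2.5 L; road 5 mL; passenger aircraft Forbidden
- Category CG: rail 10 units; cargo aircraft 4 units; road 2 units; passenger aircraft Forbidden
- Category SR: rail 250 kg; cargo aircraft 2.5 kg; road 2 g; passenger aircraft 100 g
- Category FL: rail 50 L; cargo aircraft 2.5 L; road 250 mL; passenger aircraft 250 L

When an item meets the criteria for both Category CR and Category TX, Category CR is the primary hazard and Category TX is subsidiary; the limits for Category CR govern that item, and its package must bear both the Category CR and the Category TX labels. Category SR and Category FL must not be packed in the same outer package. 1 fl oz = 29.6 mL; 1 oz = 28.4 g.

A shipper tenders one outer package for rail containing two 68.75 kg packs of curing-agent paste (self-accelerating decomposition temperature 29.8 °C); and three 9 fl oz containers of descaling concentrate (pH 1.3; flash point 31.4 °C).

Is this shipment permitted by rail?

Yes

The curing-agent paste has self-accelerating decomposition temperature 29.8 °C, which is < 60 °C, so it is Category SR (Self-Reactive).
pH 1.3 meets the Category CR criterion (Corrosive), so the descaling concentrate is Category CR.
Category SR quantity: two 68.75 kg packs = 137.5 kg.
That is within the Category SR rail limit of 250 kg.
Category CR quantity: three 9 fl oz containers = 799.2 mL.
That is within the Category CR rail limit of 1 L.
The segregation rule (Category SR with Category FL) does not apply to Category SR with Category CR.
Every hazard category is within its rail limit and no segregation rule is violated.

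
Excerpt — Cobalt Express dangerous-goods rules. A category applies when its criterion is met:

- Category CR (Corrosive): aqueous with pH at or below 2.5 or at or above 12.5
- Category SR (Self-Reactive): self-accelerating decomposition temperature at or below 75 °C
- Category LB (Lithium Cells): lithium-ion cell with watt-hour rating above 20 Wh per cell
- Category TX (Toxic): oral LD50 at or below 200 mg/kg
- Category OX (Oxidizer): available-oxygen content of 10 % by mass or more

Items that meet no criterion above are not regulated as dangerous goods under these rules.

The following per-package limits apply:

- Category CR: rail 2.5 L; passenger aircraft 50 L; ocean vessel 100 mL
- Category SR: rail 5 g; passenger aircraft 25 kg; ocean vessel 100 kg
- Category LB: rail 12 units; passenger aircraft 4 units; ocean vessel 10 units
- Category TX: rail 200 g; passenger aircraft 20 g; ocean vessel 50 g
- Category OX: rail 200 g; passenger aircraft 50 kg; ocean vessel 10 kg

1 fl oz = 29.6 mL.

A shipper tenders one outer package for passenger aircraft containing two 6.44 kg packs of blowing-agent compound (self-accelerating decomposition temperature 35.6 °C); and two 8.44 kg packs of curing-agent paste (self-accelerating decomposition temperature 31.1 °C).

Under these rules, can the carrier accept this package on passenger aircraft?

Blowing-agent compound: self-accelerating decomposition temperature 35.6 °C ≤ 75 °C → Category SR (Self-Reactive).
Curing-agent paste: self-accelerating decomposition temperature 31.1 °C ≤ 75 °C → Category SR (Self-Reactive).
Total Category SR: (two 6.44 kg packs = 12.88 kg) + (two 8.44 kg packs = 16.88 kg) = 29.76 kg.
29.76 kg > 25 kg (passenger aircraft limit, Category SR) — over the limit.

No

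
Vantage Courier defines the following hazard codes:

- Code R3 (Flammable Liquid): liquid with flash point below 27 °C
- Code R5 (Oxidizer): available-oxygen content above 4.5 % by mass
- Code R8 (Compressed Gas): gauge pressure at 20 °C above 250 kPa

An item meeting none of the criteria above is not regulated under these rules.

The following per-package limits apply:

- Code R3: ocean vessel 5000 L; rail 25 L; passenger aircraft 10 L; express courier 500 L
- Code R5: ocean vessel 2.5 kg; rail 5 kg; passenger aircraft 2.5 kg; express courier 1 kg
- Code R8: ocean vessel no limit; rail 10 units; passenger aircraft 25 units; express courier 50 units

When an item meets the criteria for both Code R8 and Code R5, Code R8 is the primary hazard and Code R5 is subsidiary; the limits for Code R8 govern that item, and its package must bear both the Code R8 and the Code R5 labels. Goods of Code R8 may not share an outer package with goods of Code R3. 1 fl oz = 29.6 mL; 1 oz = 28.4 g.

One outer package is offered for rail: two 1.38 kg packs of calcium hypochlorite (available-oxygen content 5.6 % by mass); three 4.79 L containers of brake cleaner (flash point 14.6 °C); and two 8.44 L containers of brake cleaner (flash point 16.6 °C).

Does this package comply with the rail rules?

The calcium hypochlorite has available-oxygen content 5.6 % by mass, which is > 4.5 % by mass, so it is Code R5 (Oxidizer).
Brake cleaner: flash point 14.6 °C < 27 °C → Code R3 (Flammable Liquid).
The brake cleaner has flash point 16.6 °C, which is < 27 °C, so it is Code R3 (Flammable Liquid).
Total Code R3: (three 4.79 L containers = 14.37 L) + (two 8.44 L containers = 16.88 L) = 31.25 L.
31.25 L > 25 L (rail limit, Code R3) — over the limit.
Code R5 quantity: two 1.38 kg packs = 2.76 kg.
That is within the Code R5 rail limit of 5 kg.
The segregation rule (Code R8 with Code R3) does not apply to Code R3 with Code R5.

No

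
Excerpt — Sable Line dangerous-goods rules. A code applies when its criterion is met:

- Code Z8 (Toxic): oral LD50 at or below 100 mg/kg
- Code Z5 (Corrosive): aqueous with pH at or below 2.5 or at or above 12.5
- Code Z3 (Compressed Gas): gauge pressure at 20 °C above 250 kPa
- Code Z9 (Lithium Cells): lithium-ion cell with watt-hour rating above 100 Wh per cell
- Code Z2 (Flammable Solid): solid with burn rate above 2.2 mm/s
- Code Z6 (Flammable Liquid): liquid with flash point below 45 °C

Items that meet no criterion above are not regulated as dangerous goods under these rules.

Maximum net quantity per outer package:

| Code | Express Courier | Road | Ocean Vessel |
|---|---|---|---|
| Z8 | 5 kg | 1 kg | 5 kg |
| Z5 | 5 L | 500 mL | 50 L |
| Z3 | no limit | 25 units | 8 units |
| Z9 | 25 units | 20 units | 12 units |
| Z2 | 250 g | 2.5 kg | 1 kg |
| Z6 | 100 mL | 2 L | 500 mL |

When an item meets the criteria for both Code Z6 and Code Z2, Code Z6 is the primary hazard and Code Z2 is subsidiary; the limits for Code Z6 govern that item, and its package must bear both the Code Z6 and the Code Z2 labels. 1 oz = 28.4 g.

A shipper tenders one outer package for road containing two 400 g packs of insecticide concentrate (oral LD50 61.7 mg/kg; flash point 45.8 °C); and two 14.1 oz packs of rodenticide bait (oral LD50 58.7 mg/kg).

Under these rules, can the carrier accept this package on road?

The insecticide concentrate has oral LD50 61.7 mg/kg, which is ≤ 100 mg/kg, so it is Code Z8 (Toxic).
Rodenticide bait: oral LD50 58.7 mg/kg ≤ 100 mg/kg → Code Z8 (Toxic).
Code Z8 net quantity: (two 400 g packs = 800 g) + (two 14.1 oz packs = 800.88 g) = 1600.88 g.
1600.88 g > 1 kg (road limit, Code Z8) — over the limit.

No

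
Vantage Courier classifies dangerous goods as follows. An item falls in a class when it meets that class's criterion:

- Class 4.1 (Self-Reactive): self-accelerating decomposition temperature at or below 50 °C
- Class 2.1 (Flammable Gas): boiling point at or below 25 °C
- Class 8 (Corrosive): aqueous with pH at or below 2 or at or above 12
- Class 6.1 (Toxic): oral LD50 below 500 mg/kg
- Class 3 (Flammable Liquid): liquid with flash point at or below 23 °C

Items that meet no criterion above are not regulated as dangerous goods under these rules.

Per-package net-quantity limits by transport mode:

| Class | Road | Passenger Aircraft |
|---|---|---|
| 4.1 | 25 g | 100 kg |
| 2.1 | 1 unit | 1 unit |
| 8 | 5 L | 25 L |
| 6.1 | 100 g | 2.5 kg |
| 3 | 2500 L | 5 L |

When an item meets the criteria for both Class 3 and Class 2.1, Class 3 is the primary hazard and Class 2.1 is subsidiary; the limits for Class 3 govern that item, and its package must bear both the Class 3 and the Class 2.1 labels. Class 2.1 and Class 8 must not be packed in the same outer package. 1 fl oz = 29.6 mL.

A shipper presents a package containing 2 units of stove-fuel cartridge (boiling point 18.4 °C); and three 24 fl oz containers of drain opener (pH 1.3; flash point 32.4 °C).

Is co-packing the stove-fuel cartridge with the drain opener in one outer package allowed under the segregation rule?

No

The stove-fuel cartridge has boiling point 18.4 °C, which is ≤ 25 °C, so it is Class 2.1 (Flammable Gas).
With pH 1.3 (≤ 2), the drain opener falls in Class 8.
Class 2.1 and Class 8 may not share an outer package.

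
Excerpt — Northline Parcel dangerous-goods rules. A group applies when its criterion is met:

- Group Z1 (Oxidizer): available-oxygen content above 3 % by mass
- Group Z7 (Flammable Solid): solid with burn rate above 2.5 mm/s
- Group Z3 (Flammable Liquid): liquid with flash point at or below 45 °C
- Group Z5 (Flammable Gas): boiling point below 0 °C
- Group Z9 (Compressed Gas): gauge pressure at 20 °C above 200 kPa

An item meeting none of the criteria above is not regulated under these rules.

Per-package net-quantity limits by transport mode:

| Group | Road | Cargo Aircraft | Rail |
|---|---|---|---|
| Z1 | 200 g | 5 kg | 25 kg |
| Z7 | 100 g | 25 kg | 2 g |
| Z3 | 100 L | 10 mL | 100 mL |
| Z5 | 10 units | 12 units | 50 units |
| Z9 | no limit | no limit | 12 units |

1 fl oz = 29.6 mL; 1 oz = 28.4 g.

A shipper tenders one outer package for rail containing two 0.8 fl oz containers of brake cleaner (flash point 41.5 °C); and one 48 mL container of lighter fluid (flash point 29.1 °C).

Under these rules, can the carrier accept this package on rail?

With flash point 41.5 °C (≤ 45 °C), the brake cleaner falls in Group Z3.
With flash point 29.1 °C (≤ 45 °C), the lighter fluid falls in Group Z3.
Group Z3 net quantity: (two 0.8 fl oz containers = 47.36 mL) + 48 mL = 95.36 mL.
95.36 mL ≤ 100 mL (rail limit, Group Z3) — within limit.

Yes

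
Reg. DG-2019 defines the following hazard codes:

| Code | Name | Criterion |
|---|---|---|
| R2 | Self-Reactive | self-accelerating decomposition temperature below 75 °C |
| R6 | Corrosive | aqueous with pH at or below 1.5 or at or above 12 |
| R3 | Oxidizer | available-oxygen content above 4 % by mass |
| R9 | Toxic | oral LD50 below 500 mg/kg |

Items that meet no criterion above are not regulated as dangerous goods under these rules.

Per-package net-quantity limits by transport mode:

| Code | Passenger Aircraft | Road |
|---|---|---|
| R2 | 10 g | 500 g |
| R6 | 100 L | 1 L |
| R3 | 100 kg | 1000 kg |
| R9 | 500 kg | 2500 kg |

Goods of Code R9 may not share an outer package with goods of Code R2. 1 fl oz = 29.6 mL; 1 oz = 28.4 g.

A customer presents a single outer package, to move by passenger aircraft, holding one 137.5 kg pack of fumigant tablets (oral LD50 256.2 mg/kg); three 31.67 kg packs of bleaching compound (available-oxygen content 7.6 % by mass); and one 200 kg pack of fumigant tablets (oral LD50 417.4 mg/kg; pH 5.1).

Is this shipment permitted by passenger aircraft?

With oral LD50 256.2 mg/kg (< 500 mg/kg), the fumigant tablets fall in Code R9.
With available-oxygen content 7.6 % by mass (> 4 % by mass), the bleaching compound falls in Code R3.
Oral LD50 417.4 mg/kg meets the Code R9 criterion (Toxic), so the fumigant tablets are Code R9.
Code R9 net quantity: 137.5 kg + 200 kg = 337.5 kg.
337.5 kg ≤ 500 kg (passenger aircraft limit, Code R9) — within limit.
Code R3 quantity: three 31.67 kg packs = 95.01 kg.
That is within the Code R3 passenger aircraft limit of 100 kg.
The segregation rule (Code R9 with Code R2) does not apply to Code R9 with Code R3.
Every hazard code is within its passenger aircraft limit and no segregation rule is violated.

Yes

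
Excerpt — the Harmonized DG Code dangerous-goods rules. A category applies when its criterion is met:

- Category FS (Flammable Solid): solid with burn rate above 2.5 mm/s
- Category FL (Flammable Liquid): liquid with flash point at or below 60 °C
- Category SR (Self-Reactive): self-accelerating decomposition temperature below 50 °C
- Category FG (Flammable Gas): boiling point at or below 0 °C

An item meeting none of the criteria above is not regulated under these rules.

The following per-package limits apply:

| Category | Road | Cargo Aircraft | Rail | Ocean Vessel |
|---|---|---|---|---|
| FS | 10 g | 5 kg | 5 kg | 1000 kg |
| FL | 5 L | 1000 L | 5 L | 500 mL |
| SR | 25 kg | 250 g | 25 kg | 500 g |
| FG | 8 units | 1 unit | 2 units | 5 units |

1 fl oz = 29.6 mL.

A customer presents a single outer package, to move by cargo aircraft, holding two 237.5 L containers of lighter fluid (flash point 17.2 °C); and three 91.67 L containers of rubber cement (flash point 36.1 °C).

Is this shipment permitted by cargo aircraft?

Flash point 17.2 °C meets the Category FL criterion (Flammable Liquid), so the lighter fluid is Category FL.
Rubber cement: flash point 36.1 °C ≤ 60 °C → Category FL (Flammable Liquid).
Category FL net quantity: (two 237.5 L containers = 475 L) + (three 91.67 L containers = 275.01 L) = 750.01 L.
That is within the Category FL cargo aircraft limit of 1000 L.

Yes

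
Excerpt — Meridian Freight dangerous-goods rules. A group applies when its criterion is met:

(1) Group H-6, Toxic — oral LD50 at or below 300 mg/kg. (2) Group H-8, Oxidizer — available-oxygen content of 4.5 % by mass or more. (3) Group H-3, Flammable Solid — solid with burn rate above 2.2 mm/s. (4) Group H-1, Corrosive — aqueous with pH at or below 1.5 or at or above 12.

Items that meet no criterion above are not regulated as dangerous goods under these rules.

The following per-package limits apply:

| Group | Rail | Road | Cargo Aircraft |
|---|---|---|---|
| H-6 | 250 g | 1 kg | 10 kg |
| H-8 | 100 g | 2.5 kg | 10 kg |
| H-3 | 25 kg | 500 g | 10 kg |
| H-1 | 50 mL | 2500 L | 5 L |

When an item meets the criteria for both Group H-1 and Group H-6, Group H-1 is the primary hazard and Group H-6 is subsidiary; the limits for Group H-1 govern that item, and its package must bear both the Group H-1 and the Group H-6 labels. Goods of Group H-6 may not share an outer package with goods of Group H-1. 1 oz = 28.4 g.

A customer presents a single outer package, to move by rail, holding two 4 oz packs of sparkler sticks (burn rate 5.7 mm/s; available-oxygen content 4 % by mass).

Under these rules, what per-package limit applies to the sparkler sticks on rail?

Burn rate 5.7 mm/s meets the Group H-3 criterion (Flammable Solid), so the sparkler sticks are Group H-3.
The rail limit for Group H-3 is 25 kg.

25 kg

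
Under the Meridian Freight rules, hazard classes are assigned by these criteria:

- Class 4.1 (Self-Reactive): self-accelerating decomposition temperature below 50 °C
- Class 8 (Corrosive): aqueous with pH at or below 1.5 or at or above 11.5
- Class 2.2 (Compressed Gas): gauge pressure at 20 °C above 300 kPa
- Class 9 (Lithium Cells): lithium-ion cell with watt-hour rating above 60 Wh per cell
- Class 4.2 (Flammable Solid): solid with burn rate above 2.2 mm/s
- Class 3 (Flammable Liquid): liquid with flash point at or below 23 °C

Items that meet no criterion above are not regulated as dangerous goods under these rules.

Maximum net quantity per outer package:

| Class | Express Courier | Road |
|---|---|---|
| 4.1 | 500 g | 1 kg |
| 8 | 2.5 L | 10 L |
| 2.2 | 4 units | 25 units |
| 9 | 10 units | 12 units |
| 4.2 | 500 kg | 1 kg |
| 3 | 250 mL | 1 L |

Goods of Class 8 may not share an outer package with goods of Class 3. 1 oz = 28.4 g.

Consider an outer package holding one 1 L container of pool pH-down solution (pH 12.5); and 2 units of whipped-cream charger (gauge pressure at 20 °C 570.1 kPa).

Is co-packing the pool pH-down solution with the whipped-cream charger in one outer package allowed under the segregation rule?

Yes

Pool pH-down solution: pH 12.5 ≥ 11.5 → Class 8 (Corrosive).
With gauge pressure at 20 °C 570.1 kPa (> 300 kPa), the whipped-cream charger falls in Class 2.2.
No segregation rule bars Class 8 with Class 2.2.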